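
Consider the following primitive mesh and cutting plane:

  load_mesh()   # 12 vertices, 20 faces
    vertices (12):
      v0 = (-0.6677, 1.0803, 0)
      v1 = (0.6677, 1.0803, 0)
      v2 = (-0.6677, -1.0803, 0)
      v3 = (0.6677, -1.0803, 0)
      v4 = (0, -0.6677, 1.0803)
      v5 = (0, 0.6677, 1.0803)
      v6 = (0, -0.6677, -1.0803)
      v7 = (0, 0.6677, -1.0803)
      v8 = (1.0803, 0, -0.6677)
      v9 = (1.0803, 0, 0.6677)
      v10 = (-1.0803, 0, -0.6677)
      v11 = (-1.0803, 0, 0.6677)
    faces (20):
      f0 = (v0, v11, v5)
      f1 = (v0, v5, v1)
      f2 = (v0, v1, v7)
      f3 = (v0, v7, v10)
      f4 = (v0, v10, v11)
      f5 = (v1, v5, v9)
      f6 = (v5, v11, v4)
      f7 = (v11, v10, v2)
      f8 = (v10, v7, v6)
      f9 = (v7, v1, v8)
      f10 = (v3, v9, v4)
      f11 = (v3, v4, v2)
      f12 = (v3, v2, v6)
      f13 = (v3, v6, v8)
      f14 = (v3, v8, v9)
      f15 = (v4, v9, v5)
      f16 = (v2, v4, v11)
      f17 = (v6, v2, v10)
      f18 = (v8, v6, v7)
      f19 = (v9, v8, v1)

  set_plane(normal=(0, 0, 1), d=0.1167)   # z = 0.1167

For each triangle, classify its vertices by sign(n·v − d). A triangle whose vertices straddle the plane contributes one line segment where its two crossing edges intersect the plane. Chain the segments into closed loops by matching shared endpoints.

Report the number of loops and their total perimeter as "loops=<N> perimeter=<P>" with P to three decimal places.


Straddling triangles (10 of 20):
  (v0,v11,v5) [-++] → (-0.739814, 0.891486, 0.1167)–(-0.595571, 1.03573, 0.1167)  len=0.2040
  (v0,v5,v1) [-+-] → (-0.595571, 1.03573, 0.1167)–(0.595571, 1.03573, 0.1167)  len=1.1911
  (v0,v10,v11) [--+] → (-1.0803, 0, 0.1167)–(-0.739814, 0.891486, 0.1167)  len=0.9543
  (v1,v5,v9) [-++] → (0.595571, 1.03573, 0.1167)–(0.739814, 0.891486, 0.1167)  len=0.2040
  (v11,v10,v2) [+--] → (-1.0803, 0, 0.1167)–(-0.739814, -0.891486, 0.1167)  len=0.9543
  (v3,v9,v4) [-++] → (0.739814, -0.891486, 0.1167)–(0.595571, -1.03573, 0.1167)  len=0.2040
  (v3,v4,v2) [-+-] → (0.595571, -1.03573, 0.1167)–(-0.595571, -1.03573, 0.1167)  len=1.1911
  (v3,v8,v9) [--+] → (1.0803, 0, 0.1167)–(0.739814, -0.891486, 0.1167)  len=0.9543
  (v2,v4,v11) [-++] → (-0.595571, -1.03573, 0.1167)–(-0.739814, -0.891486, 0.1167)  len=0.2040
  (v9,v8,v1) [+--] → (1.0803, 0, 0.1167)–(0.739814, 0.891486, 0.1167)  len=0.9543

Chained into 1 loop(s):
  loop 1: 10 segments, perimeter = 7.0154
Total perimeter = 7.015

loops=1 perimeter=7.015


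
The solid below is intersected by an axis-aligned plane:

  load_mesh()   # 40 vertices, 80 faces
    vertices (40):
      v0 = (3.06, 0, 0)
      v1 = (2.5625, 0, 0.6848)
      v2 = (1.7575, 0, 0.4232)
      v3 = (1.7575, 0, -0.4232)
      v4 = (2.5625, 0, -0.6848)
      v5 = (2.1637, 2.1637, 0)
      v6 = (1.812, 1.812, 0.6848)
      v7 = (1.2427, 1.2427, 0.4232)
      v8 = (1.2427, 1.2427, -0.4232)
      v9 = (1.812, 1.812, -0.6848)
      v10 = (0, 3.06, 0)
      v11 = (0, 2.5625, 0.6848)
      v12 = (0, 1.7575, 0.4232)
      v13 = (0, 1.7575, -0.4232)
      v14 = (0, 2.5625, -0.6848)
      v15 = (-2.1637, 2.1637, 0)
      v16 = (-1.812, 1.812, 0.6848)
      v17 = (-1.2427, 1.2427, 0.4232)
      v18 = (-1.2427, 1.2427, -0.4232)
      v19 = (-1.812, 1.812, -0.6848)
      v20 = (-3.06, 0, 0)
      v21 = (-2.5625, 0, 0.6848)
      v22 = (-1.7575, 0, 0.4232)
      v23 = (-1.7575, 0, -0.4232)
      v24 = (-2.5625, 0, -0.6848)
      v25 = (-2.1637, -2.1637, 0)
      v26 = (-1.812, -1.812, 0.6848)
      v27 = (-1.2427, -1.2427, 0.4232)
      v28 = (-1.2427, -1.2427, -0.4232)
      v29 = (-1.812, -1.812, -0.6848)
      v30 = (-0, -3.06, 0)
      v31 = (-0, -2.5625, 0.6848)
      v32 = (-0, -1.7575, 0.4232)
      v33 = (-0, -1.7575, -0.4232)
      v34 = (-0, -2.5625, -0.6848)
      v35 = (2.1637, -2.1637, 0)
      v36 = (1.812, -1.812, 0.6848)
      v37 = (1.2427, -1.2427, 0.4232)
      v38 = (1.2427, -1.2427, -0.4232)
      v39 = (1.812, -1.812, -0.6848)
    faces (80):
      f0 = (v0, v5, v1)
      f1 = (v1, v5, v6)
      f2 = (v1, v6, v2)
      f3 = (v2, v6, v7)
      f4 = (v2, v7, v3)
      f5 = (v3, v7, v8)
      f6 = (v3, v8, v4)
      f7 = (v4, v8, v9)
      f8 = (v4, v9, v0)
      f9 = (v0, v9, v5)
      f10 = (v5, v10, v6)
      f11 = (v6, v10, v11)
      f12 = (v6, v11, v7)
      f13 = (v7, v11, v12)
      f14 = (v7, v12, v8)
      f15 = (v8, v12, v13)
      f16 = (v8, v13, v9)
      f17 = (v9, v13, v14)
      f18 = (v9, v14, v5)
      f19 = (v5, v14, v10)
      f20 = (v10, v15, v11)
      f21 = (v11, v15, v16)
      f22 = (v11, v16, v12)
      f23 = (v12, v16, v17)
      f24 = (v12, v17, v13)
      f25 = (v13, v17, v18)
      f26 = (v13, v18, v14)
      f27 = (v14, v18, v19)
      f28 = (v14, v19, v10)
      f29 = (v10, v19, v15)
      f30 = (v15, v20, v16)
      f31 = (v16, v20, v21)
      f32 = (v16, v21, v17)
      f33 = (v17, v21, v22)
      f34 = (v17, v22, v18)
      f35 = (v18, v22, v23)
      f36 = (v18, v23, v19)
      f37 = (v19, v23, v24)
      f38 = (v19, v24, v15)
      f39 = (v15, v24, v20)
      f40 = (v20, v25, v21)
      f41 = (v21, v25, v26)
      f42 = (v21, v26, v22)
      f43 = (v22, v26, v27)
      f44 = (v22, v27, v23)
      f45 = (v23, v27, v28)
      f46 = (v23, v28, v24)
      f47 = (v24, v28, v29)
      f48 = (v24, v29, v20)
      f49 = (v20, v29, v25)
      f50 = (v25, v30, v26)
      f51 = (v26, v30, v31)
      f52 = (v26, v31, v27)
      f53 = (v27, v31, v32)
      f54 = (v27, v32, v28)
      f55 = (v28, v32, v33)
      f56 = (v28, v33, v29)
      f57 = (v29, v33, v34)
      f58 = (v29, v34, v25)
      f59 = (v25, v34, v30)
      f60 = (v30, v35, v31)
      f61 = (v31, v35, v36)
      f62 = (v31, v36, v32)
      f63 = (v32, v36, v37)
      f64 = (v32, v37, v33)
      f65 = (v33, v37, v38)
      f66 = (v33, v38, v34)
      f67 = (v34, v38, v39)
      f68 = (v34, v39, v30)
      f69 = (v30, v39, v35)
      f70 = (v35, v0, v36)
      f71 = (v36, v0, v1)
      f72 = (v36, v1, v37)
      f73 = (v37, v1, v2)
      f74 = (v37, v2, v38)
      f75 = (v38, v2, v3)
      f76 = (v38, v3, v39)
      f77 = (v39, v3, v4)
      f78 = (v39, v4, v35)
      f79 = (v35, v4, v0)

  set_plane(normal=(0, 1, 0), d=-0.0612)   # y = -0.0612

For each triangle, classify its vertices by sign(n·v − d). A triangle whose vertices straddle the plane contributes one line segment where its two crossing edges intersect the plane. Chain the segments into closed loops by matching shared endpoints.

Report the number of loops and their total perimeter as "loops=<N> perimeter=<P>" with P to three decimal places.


Straddling triangles (20 of 80):
  (v20,v25,v21) [+-+] → (-3.03465, -0.0612, 0)–(-2.55122, -0.0612, 0.665431)  len=0.8225
  (v21,v25,v26) [+--] → (-2.55122, -0.0612, 0.665431)–(-2.53715, -0.0612, 0.6848)  len=0.0239
  (v21,v26,v22) [+-+] → (-2.53715, -0.0612, 0.6848)–(-1.75934, -0.0612, 0.432035)  len=0.8179
  (v22,v26,v27) [+--] → (-1.75934, -0.0612, 0.432035)–(-1.73215, -0.0612, 0.4232)  len=0.0286
  (v22,v27,v23) [+-+] → (-1.73215, -0.0612, 0.4232)–(-1.73215, -0.0612, -0.381517)  len=0.8047
  (v23,v27,v28) [+--] → (-1.73215, -0.0612, -0.381517)–(-1.73215, -0.0612, -0.4232)  len=0.0417
  (v23,v28,v24) [+-+] → (-1.73215, -0.0612, -0.4232)–(-2.4975, -0.0612, -0.671917)  len=0.8048
  (v24,v28,v29) [+--] → (-2.4975, -0.0612, -0.671917)–(-2.53715, -0.0612, -0.6848)  len=0.0417
  (v24,v29,v20) [+-+] → (-2.53715, -0.0612, -0.6848)–(-3.01785, -0.0612, -0.023129)  len=0.8178
  (v20,v29,v25) [+--] → (-3.01785, -0.0612, -0.023129)–(-3.03465, -0.0612, 0)  len=0.0286
  (v35,v0,v36) [-+-] → (3.03465, -0.0612, 0)–(3.01785, -0.0612, 0.023129)  len=0.0286
  (v36,v0,v1) [-++] → (3.01785, -0.0612, 0.023129)–(2.53715, -0.0612, 0.6848)  len=0.8178
  (v36,v1,v37) [-+-] → (2.53715, -0.0612, 0.6848)–(2.4975, -0.0612, 0.671917)  len=0.0417
  (v37,v1,v2) [-++] → (2.4975, -0.0612, 0.671917)–(1.73215, -0.0612, 0.4232)  len=0.8048
  (v37,v2,v38) [-+-] → (1.73215, -0.0612, 0.4232)–(1.73215, -0.0612, 0.381517)  len=0.0417
  (v38,v2,v3) [-++] → (1.73215, -0.0612, 0.381517)–(1.73215, -0.0612, -0.4232)  len=0.8047
  (v38,v3,v39) [-+-] → (1.73215, -0.0612, -0.4232)–(1.75934, -0.0612, -0.432035)  len=0.0286
  (v39,v3,v4) [-++] → (1.75934, -0.0612, -0.432035)–(2.53715, -0.0612, -0.6848)  len=0.8179
  (v39,v4,v35) [-+-] → (2.53715, -0.0612, -0.6848)–(2.55122, -0.0612, -0.665431)  len=0.0239
  (v35,v4,v0) [-++] → (2.55122, -0.0612, -0.665431)–(3.03465, -0.0612, 0)  len=0.8225

Chained into 2 loop(s):
  loop 1: 10 segments, perimeter = 4.2322
  loop 2: 10 segments, perimeter = 4.2322
Total perimeter = 8.464

loops=2 perimeter=8.464


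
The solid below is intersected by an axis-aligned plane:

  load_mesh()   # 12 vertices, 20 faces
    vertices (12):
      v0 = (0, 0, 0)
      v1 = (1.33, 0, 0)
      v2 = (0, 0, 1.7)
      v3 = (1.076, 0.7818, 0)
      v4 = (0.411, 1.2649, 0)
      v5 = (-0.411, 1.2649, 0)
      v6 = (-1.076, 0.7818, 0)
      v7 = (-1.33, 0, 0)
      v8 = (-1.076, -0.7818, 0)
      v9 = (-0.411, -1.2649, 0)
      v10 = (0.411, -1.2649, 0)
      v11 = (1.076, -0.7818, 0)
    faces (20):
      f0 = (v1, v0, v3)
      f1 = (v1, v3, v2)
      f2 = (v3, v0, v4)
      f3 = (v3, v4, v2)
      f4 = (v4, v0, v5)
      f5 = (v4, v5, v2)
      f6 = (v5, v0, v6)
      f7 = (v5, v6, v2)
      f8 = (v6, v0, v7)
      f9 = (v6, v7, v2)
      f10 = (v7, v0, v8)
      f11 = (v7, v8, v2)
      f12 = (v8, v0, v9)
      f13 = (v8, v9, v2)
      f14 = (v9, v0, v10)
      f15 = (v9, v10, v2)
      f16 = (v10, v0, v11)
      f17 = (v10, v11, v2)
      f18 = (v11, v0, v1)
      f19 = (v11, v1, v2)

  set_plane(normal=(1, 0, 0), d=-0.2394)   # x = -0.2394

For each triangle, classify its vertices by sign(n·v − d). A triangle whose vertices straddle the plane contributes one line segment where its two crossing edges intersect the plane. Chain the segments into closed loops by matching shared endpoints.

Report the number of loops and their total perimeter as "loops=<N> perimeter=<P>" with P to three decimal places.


loops=1 perimeter=6.339

Straddling triangles (12 of 20):
  (v4,v0,v5) [++-] → (-0.2394, 0.736781, 0)–(-0.2394, 1.2649, 0)  len=0.5281
  (v4,v5,v2) [+-+] → (-0.2394, 1.2649, 0)–(-0.2394, 0.736781, 0.709781)  len=0.8847
  (v5,v0,v6) [-+-] → (-0.2394, 0.736781, 0)–(-0.2394, 0.173943, 0)  len=0.5628
  (v5,v6,v2) [--+] → (-0.2394, 0.173943, 1.32177)–(-0.2394, 0.736781, 0.709781)  len=0.8315
  (v6,v0,v7) [-+-] → (-0.2394, 0.173943, 0)–(-0.2394, 0, 0)  len=0.1739
  (v6,v7,v2) [--+] → (-0.2394, 0, 1.394)–(-0.2394, 0.173943, 1.32177)  len=0.1883
  (v7,v0,v8) [-+-] → (-0.2394, 0, 0)–(-0.2394, -0.173943, 0)  len=0.1739
  (v7,v8,v2) [--+] → (-0.2394, -0.173943, 1.32177)–(-0.2394, 0, 1.394)  len=0.1883
  (v8,v0,v9) [-+-] → (-0.2394, -0.173943, 0)–(-0.2394, -0.736781, 0)  len=0.5628
  (v8,v9,v2) [--+] → (-0.2394, -0.736781, 0.709781)–(-0.2394, -0.173943, 1.32177)  len=0.8315
  (v9,v0,v10) [-++] → (-0.2394, -0.736781, 0)–(-0.2394, -1.2649, 0)  len=0.5281
  (v9,v10,v2) [-++] → (-0.2394, -1.2649, 0)–(-0.2394, -0.736781, 0.709781)  len=0.8847

Chained into 1 loop(s):
  loop 1: 12 segments, perimeter = 6.3388
Total perimeter = 6.339


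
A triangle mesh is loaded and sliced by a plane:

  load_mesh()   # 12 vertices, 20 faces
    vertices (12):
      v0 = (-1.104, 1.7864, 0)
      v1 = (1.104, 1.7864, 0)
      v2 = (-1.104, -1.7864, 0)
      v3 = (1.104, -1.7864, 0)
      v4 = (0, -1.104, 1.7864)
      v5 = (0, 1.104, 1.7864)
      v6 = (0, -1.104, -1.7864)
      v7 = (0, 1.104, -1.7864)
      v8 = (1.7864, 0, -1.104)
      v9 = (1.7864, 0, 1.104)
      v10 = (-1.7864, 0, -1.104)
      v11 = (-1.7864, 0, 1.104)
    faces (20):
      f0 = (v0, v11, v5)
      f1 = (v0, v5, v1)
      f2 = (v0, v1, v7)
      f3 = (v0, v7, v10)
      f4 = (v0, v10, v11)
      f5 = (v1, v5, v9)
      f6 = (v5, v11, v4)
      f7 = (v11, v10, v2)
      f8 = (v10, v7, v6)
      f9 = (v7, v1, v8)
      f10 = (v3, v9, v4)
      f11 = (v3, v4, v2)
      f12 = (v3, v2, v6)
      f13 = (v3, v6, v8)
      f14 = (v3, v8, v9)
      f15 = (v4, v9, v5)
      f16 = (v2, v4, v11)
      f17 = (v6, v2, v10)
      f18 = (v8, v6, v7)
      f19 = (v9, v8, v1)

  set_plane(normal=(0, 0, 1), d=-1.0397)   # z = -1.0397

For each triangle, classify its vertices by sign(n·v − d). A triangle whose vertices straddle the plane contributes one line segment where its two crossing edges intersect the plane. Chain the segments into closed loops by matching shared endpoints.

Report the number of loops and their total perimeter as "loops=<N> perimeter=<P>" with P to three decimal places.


Straddling triangles (10 of 20):
  (v0,v1,v7) [++-] → (0.461463, 1.38924, -1.0397)–(-0.461463, 1.38924, -1.0397)  len=0.9229
  (v0,v7,v10) [+--] → (-0.461463, 1.38924, -1.0397)–(-1.74666, 0.104045, -1.0397)  len=1.8175
  (v0,v10,v11) [+-+] → (-1.74666, 0.104045, -1.0397)–(-1.7864, 0, -1.0397)  len=0.1114
  (v11,v10,v2) [+-+] → (-1.7864, 0, -1.0397)–(-1.74666, -0.104045, -1.0397)  len=0.1114
  (v7,v1,v8) [-+-] → (0.461463, 1.38924, -1.0397)–(1.74666, 0.104045, -1.0397)  len=1.8175
  (v3,v2,v6) [++-] → (-0.461463, -1.38924, -1.0397)–(0.461463, -1.38924, -1.0397)  len=0.9229
  (v3,v6,v8) [+--] → (0.461463, -1.38924, -1.0397)–(1.74666, -0.104045, -1.0397)  len=1.8175
  (v3,v8,v9) [+-+] → (1.74666, -0.104045, -1.0397)–(1.7864, 0, -1.0397)  len=0.1114
  (v6,v2,v10) [-+-] → (-0.461463, -1.38924, -1.0397)–(-1.74666, -0.104045, -1.0397)  len=1.8175
  (v9,v8,v1) [+-+] → (1.7864, 0, -1.0397)–(1.74666, 0.104045, -1.0397)  len=0.1114

Chained into 1 loop(s):
  loop 1: 10 segments, perimeter = 9.5615
Total perimeter = 9.562

loops=1 perimeter=9.562


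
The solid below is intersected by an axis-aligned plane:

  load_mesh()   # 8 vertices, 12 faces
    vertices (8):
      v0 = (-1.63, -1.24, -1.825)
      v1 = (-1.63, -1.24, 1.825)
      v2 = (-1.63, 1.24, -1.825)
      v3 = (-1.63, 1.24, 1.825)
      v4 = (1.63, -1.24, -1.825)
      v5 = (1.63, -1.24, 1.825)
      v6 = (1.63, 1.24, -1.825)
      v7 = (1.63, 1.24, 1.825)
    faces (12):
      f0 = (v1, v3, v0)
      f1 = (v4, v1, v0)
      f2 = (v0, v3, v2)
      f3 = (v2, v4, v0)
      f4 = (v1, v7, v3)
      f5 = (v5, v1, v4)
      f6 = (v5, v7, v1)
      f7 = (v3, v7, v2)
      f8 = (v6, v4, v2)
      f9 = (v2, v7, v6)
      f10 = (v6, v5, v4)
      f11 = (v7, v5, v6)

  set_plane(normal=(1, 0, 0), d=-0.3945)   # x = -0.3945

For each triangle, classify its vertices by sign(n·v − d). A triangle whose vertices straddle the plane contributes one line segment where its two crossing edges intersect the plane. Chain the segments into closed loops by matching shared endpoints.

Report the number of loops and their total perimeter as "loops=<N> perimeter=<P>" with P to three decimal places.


Straddling triangles (8 of 12):
  (v4,v1,v0) [+--] → (-0.3945, -1.24, 0.441695)–(-0.3945, -1.24, -1.825)  len=2.2667
  (v2,v4,v0) [-+-] → (-0.3945, 0.30011, -1.825)–(-0.3945, -1.24, -1.825)  len=1.5401
  (v1,v7,v3) [-+-] → (-0.3945, -0.30011, 1.825)–(-0.3945, 1.24, 1.825)  len=1.5401
  (v5,v1,v4) [+-+] → (-0.3945, -1.24, 1.825)–(-0.3945, -1.24, 0.441695)  len=1.3833
  (v5,v7,v1) [++-] → (-0.3945, -0.30011, 1.825)–(-0.3945, -1.24, 1.825)  len=0.9399
  (v3,v7,v2) [-+-] → (-0.3945, 1.24, 1.825)–(-0.3945, 1.24, -0.441695)  len=2.2667
  (v6,v4,v2) [++-] → (-0.3945, 0.30011, -1.825)–(-0.3945, 1.24, -1.825)  len=0.9399
  (v2,v7,v6) [-++] → (-0.3945, 1.24, -0.441695)–(-0.3945, 1.24, -1.825)  len=1.3833

Chained into 1 loop(s):
  loop 1: 8 segments, perimeter = 12.2600
Total perimeter = 12.260

loops=1 perimeter=12.260


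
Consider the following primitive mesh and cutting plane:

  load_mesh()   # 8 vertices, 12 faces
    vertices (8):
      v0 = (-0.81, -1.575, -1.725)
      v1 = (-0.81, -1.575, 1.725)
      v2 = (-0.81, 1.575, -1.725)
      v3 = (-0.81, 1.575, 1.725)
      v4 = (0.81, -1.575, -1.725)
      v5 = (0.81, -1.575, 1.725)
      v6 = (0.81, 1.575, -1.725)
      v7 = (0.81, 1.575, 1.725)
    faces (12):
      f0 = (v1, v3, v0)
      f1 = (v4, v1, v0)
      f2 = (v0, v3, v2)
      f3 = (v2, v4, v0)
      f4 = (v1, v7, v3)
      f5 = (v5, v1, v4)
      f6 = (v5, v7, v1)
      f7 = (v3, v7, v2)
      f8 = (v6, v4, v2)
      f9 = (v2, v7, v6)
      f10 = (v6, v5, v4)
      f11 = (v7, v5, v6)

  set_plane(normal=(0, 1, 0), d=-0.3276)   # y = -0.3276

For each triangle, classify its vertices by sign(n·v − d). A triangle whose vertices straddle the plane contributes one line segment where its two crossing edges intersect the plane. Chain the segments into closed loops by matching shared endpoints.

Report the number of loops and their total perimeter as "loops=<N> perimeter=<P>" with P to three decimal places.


Straddling triangles (8 of 12):
  (v1,v3,v0) [-+-] → (-0.81, -0.3276, 1.725)–(-0.81, -0.3276, -0.3588)  len=2.0838
  (v0,v3,v2) [-++] → (-0.81, -0.3276, -0.3588)–(-0.81, -0.3276, -1.725)  len=1.3662
  (v2,v4,v0) [+--] → (0.16848, -0.3276, -1.725)–(-0.81, -0.3276, -1.725)  len=0.9785
  (v1,v7,v3) [-++] → (-0.16848, -0.3276, 1.725)–(-0.81, -0.3276, 1.725)  len=0.6415
  (v5,v7,v1) [-+-] → (0.81, -0.3276, 1.725)–(-0.16848, -0.3276, 1.725)  len=0.9785
  (v6,v4,v2) [+-+] → (0.81, -0.3276, -1.725)–(0.16848, -0.3276, -1.725)  len=0.6415
  (v6,v5,v4) [+--] → (0.81, -0.3276, 0.3588)–(0.81, -0.3276, -1.725)  len=2.0838
  (v7,v5,v6) [+-+] → (0.81, -0.3276, 1.725)–(0.81, -0.3276, 0.3588)  len=1.3662

Chained into 1 loop(s):
  loop 1: 8 segments, perimeter = 10.1400
Total perimeter = 10.140

loops=1 perimeter=10.140


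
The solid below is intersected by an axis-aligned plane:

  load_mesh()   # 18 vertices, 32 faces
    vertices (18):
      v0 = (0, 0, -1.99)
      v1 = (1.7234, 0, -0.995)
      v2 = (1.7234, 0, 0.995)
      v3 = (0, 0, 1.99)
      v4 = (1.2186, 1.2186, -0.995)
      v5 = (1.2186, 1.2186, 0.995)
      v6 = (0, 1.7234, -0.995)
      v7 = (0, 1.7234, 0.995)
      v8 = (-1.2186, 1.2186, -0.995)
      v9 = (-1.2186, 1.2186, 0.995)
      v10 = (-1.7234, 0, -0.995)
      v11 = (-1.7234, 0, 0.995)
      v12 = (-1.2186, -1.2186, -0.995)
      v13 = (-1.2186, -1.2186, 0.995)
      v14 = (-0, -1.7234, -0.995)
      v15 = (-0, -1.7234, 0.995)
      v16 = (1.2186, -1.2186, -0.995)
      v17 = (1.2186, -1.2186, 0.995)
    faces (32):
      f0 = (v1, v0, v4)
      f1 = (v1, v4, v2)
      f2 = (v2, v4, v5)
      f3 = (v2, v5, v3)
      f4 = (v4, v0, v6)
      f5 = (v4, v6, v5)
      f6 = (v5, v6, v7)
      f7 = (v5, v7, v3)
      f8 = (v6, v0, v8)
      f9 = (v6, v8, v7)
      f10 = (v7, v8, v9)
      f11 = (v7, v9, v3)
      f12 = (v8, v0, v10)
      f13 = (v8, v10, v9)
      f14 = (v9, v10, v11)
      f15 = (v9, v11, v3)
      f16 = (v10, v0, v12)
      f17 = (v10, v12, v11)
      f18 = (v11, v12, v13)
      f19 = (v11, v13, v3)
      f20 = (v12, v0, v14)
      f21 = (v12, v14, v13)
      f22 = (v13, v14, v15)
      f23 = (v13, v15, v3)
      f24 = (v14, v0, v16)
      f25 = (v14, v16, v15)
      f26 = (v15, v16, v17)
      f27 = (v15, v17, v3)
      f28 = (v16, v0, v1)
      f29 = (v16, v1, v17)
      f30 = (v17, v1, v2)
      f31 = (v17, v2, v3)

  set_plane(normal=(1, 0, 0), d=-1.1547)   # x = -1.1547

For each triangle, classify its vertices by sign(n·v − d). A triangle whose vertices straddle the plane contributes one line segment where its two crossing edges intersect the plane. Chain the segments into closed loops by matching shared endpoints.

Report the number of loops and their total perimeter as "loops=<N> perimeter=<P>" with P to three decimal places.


loops=1 perimeter=9.146

Straddling triangles (12 of 32):
  (v6,v0,v8) [++-] → (-1.1547, 1.1547, -1.04718)–(-1.1547, 1.24507, -0.995)  len=0.1044
  (v6,v8,v7) [+-+] → (-1.1547, 1.24507, -0.995)–(-1.1547, 1.24507, -0.89065)  len=0.1044
  (v7,v8,v9) [+--] → (-1.1547, 1.24507, -0.89065)–(-1.1547, 1.24507, 0.995)  len=1.8856
  (v7,v9,v3) [+-+] → (-1.1547, 1.24507, 0.995)–(-1.1547, 1.1547, 1.04718)  len=0.1044
  (v8,v0,v10) [-+-] → (-1.1547, 1.1547, -1.04718)–(-1.1547, 0, -1.32334)  len=1.1873
  (v9,v11,v3) [--+] → (-1.1547, 0, 1.32334)–(-1.1547, 1.1547, 1.04718)  len=1.1873
  (v10,v0,v12) [-+-] → (-1.1547, 0, -1.32334)–(-1.1547, -1.1547, -1.04718)  len=1.1873
  (v11,v13,v3) [--+] → (-1.1547, -1.1547, 1.04718)–(-1.1547, 0, 1.32334)  len=1.1873
  (v12,v0,v14) [-++] → (-1.1547, -1.1547, -1.04718)–(-1.1547, -1.24507, -0.995)  len=0.1044
  (v12,v14,v13) [-+-] → (-1.1547, -1.24507, -0.995)–(-1.1547, -1.24507, 0.89065)  len=1.8856
  (v13,v14,v15) [-++] → (-1.1547, -1.24507, 0.89065)–(-1.1547, -1.24507, 0.995)  len=0.1044
  (v13,v15,v3) [-++] → (-1.1547, -1.24507, 0.995)–(-1.1547, -1.1547, 1.04718)  len=0.1044

Chained into 1 loop(s):
  loop 1: 12 segments, perimeter = 9.1465
Total perimeter = 9.146


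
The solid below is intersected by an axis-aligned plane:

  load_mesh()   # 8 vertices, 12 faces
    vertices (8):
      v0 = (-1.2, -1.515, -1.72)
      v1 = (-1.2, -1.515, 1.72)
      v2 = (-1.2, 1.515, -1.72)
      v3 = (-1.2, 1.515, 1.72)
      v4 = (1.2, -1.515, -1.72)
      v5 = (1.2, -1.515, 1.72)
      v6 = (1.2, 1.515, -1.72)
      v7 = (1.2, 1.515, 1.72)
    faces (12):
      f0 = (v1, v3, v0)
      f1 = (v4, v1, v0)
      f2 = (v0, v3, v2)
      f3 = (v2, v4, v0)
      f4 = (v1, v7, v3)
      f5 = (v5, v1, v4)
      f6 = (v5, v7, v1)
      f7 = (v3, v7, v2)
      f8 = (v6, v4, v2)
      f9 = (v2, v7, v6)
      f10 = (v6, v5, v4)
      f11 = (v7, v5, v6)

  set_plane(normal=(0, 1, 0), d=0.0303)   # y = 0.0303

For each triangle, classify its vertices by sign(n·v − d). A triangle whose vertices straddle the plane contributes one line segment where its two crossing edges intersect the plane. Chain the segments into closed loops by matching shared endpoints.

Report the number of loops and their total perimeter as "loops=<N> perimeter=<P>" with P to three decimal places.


Straddling triangles (8 of 12):
  (v1,v3,v0) [-+-] → (-1.2, 0.0303, 1.72)–(-1.2, 0.0303, 0.0344)  len=1.6856
  (v0,v3,v2) [-++] → (-1.2, 0.0303, 0.0344)–(-1.2, 0.0303, -1.72)  len=1.7544
  (v2,v4,v0) [+--] → (-0.024, 0.0303, -1.72)–(-1.2, 0.0303, -1.72)  len=1.1760
  (v1,v7,v3) [-++] → (0.024, 0.0303, 1.72)–(-1.2, 0.0303, 1.72)  len=1.2240
  (v5,v7,v1) [-+-] → (1.2, 0.0303, 1.72)–(0.024, 0.0303, 1.72)  len=1.1760
  (v6,v4,v2) [+-+] → (1.2, 0.0303, -1.72)–(-0.024, 0.0303, -1.72)  len=1.2240
  (v6,v5,v4) [+--] → (1.2, 0.0303, -0.0344)–(1.2, 0.0303, -1.72)  len=1.6856
  (v7,v5,v6) [+-+] → (1.2, 0.0303, 1.72)–(1.2, 0.0303, -0.0344)  len=1.7544

Chained into 1 loop(s):
  loop 1: 8 segments, perimeter = 11.6800
Total perimeter = 11.680

loops=1 perimeter=11.680


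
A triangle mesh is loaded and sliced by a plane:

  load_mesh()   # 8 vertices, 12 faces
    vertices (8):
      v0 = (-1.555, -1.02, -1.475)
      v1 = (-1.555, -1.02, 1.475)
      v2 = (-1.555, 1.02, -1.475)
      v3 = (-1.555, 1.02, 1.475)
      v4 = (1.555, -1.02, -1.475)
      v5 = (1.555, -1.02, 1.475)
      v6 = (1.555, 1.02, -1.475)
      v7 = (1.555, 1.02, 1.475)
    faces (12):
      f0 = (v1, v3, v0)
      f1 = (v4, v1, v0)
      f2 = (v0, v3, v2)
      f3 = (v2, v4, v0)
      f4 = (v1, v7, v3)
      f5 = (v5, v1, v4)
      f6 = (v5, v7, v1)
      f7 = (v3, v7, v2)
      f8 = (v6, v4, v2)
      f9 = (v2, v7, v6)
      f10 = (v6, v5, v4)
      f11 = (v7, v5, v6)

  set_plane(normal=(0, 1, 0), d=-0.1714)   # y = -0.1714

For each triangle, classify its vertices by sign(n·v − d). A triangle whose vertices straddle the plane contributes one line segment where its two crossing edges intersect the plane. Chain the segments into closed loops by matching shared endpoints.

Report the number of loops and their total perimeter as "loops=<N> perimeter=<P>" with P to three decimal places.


Straddling triangles (8 of 12):
  (v1,v3,v0) [-+-] → (-1.555, -0.1714, 1.475)–(-1.555, -0.1714, -0.247858)  len=1.7229
  (v0,v3,v2) [-++] → (-1.555, -0.1714, -0.247858)–(-1.555, -0.1714, -1.475)  len=1.2271
  (v2,v4,v0) [+--] → (0.261301, -0.1714, -1.475)–(-1.555, -0.1714, -1.475)  len=1.8163
  (v1,v7,v3) [-++] → (-0.261301, -0.1714, 1.475)–(-1.555, -0.1714, 1.475)  len=1.2937
  (v5,v7,v1) [-+-] → (1.555, -0.1714, 1.475)–(-0.261301, -0.1714, 1.475)  len=1.8163
  (v6,v4,v2) [+-+] → (1.555, -0.1714, -1.475)–(0.261301, -0.1714, -1.475)  len=1.2937
  (v6,v5,v4) [+--] → (1.555, -0.1714, 0.247858)–(1.555, -0.1714, -1.475)  len=1.7229
  (v7,v5,v6) [+-+] → (1.555, -0.1714, 1.475)–(1.555, -0.1714, 0.247858)  len=1.2271

Chained into 1 loop(s):
  loop 1: 8 segments, perimeter = 12.1200
Total perimeter = 12.120

loops=1 perimeter=12.120


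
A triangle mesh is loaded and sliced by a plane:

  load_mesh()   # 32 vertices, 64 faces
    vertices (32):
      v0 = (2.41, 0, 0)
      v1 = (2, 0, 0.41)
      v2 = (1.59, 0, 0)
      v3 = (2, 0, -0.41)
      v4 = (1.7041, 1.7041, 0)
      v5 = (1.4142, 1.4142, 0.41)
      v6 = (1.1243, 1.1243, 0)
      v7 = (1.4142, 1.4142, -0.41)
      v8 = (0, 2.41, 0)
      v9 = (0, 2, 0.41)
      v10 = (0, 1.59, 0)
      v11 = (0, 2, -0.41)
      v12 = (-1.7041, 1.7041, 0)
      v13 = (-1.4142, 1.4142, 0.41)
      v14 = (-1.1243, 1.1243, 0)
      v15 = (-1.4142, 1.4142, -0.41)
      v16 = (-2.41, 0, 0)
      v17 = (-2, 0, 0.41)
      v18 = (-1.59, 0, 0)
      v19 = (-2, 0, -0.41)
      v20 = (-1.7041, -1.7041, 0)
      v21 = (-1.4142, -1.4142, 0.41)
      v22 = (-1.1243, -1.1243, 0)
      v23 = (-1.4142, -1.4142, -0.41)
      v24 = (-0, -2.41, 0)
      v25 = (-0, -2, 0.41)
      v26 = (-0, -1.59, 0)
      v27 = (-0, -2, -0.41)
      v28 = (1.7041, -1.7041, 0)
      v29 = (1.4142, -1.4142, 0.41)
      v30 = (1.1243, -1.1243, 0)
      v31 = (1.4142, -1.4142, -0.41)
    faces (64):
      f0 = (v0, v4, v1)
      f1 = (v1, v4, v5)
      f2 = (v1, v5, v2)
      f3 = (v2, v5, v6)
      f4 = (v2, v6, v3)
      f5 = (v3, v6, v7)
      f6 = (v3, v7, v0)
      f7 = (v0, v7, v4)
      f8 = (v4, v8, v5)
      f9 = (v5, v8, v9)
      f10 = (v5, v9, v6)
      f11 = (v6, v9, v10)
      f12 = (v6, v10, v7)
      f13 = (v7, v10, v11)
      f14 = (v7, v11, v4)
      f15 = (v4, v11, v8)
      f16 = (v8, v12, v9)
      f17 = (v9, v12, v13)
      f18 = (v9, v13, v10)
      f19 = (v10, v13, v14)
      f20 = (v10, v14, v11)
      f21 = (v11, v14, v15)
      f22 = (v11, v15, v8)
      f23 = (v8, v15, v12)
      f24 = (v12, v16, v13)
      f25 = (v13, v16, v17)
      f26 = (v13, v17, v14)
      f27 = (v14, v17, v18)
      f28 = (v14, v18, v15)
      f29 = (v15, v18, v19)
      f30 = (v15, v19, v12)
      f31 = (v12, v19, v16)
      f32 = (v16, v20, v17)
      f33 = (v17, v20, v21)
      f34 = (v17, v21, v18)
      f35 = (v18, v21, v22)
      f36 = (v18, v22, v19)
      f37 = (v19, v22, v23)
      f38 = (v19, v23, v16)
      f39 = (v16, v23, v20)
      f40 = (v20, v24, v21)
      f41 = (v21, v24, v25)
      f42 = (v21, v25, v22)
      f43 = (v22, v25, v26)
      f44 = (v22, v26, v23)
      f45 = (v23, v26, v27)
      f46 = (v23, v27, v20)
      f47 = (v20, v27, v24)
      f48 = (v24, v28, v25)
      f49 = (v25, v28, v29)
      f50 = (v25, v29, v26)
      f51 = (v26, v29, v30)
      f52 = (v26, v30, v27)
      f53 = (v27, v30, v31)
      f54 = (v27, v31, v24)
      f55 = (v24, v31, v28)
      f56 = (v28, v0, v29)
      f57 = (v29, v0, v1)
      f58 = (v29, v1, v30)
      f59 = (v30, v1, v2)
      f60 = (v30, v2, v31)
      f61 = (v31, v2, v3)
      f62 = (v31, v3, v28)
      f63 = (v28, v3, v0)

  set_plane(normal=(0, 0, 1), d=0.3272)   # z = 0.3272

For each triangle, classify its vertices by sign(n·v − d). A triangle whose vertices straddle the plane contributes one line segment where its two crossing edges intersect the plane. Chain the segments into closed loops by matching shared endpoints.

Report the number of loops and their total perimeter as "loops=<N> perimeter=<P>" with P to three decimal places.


Straddling triangles (32 of 64):
  (v0,v4,v1) [--+] → (1.94024, 0.344145, 0.3272)–(2.0828, 0, 0.3272)  len=0.3725
  (v1,v4,v5) [+-+] → (1.94024, 0.344145, 0.3272)–(1.47275, 1.47275, 0.3272)  len=1.2216
  (v1,v5,v2) [++-] → (1.4497, 1.1286, 0.3272)–(1.9172, 0, 0.3272)  len=1.2216
  (v2,v5,v6) [-+-] → (1.4497, 1.1286, 0.3272)–(1.35565, 1.35565, 0.3272)  len=0.2458
  (v4,v8,v5) [--+] → (1.1286, 1.6153, 0.3272)–(1.47275, 1.47275, 0.3272)  len=0.3725
  (v5,v8,v9) [+-+] → (1.1286, 1.6153, 0.3272)–(0, 2.0828, 0.3272)  len=1.2216
  (v5,v9,v6) [++-] → (0.227054, 1.82315, 0.3272)–(1.35565, 1.35565, 0.3272)  len=1.2216
  (v6,v9,v10) [-+-] → (0.227054, 1.82315, 0.3272)–(0, 1.9172, 0.3272)  len=0.2458
  (v8,v12,v9) [--+] → (-0.344145, 1.94024, 0.3272)–(0, 2.0828, 0.3272)  len=0.3725
  (v9,v12,v13) [+-+] → (-0.344145, 1.94024, 0.3272)–(-1.47275, 1.47275, 0.3272)  len=1.2216
  (v9,v13,v10) [++-] → (-1.1286, 1.4497, 0.3272)–(0, 1.9172, 0.3272)  len=1.2216
  (v10,v13,v14) [-+-] → (-1.1286, 1.4497, 0.3272)–(-1.35565, 1.35565, 0.3272)  len=0.2458
  (v12,v16,v13) [--+] → (-1.6153, 1.1286, 0.3272)–(-1.47275, 1.47275, 0.3272)  len=0.3725
  (v13,v16,v17) [+-+] → (-1.6153, 1.1286, 0.3272)–(-2.0828, 0, 0.3272)  len=1.2216
  (v13,v17,v14) [++-] → (-1.82315, 0.227054, 0.3272)–(-1.35565, 1.35565, 0.3272)  len=1.2216
  (v14,v17,v18) [-+-] → (-1.82315, 0.227054, 0.3272)–(-1.9172, 0, 0.3272)  len=0.2458
  (v16,v20,v17) [--+] → (-1.94024, -0.344145, 0.3272)–(-2.0828, 0, 0.3272)  len=0.3725
  (v17,v20,v21) [+-+] → (-1.94024, -0.344145, 0.3272)–(-1.47275, -1.47275, 0.3272)  len=1.2216
  (v17,v21,v18) [++-] → (-1.4497, -1.1286, 0.3272)–(-1.9172, 0, 0.3272)  len=1.2216
  (v18,v21,v22) [-+-] → (-1.4497, -1.1286, 0.3272)–(-1.35565, -1.35565, 0.3272)  len=0.2458
  (v20,v24,v21) [--+] → (-1.1286, -1.6153, 0.3272)–(-1.47275, -1.47275, 0.3272)  len=0.3725
  (v21,v24,v25) [+-+] → (-1.1286, -1.6153, 0.3272)–(0, -2.0828, 0.3272)  len=1.2216
  (v21,v25,v22) [++-] → (-0.227054, -1.82315, 0.3272)–(-1.35565, -1.35565, 0.3272)  len=1.2216
  (v22,v25,v26) [-+-] → (-0.227054, -1.82315, 0.3272)–(0, -1.9172, 0.3272)  len=0.2458
  (v24,v28,v25) [--+] → (0.344145, -1.94024, 0.3272)–(0, -2.0828, 0.3272)  len=0.3725
  (v25,v28,v29) [+-+] → (0.344145, -1.94024, 0.3272)–(1.47275, -1.47275, 0.3272)  len=1.2216
  (v25,v29,v26) [++-] → (1.1286, -1.4497, 0.3272)–(0, -1.9172, 0.3272)  len=1.2216
  (v26,v29,v30) [-+-] → (1.1286, -1.4497, 0.3272)–(1.35565, -1.35565, 0.3272)  len=0.2458
  (v28,v0,v29) [--+] → (1.6153, -1.1286, 0.3272)–(1.47275, -1.47275, 0.3272)  len=0.3725
  (v29,v0,v1) [+-+] → (1.6153, -1.1286, 0.3272)–(2.0828, 0, 0.3272)  len=1.2216
  (v29,v1,v30) [++-] → (1.82315, -0.227054, 0.3272)–(1.35565, -1.35565, 0.3272)  len=1.2216
  (v30,v1,v2) [-+-] → (1.82315, -0.227054, 0.3272)–(1.9172, 0, 0.3272)  len=0.2458

Chained into 2 loop(s):
  loop 1: 16 segments, perimeter = 12.7528
  loop 2: 16 segments, perimeter = 11.7388
Total perimeter = 24.492

loops=2 perimeter=24.492


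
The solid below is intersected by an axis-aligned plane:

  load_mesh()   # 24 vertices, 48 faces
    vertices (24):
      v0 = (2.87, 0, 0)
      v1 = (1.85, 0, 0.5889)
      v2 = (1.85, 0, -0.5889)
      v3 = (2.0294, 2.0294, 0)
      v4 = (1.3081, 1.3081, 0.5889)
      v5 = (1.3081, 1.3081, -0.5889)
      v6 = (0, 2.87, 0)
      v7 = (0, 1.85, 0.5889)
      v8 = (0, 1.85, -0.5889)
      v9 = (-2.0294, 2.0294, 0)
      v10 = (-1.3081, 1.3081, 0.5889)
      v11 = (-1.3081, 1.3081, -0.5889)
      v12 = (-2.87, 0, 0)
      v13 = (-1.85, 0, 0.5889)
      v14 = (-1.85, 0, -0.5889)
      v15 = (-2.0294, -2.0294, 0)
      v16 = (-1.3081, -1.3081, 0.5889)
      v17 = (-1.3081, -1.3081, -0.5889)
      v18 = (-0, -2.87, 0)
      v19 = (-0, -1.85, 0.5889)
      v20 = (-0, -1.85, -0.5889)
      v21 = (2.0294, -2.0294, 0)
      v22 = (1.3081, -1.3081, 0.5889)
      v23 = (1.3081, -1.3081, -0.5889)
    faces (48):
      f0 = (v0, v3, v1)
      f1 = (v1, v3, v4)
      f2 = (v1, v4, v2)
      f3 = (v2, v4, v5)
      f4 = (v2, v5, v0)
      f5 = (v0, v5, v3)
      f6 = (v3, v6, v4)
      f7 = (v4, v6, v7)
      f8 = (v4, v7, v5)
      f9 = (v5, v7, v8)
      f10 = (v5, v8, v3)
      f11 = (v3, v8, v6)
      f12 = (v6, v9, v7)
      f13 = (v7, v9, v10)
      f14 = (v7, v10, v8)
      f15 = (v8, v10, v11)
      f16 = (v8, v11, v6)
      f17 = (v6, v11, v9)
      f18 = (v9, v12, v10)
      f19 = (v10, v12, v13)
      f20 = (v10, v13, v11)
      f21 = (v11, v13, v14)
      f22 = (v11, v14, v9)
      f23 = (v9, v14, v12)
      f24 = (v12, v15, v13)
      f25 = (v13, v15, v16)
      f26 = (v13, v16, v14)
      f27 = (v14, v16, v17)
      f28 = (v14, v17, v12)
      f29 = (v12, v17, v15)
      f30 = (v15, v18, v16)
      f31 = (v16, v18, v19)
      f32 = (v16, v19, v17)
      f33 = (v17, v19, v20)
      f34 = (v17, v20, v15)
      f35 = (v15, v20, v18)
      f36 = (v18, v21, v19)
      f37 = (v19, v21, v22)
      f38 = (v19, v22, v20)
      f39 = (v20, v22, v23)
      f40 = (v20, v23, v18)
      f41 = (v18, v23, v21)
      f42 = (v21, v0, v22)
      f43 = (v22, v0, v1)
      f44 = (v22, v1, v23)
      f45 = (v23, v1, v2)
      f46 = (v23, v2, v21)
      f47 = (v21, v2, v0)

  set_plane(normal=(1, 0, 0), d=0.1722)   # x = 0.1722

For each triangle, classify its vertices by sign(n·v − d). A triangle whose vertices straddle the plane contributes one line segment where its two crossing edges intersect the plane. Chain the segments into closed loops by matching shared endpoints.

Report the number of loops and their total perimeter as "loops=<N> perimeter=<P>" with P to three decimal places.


Straddling triangles (12 of 48):
  (v3,v6,v4) [+-+] → (0.1722, 2.79867, 0)–(0.1722, 2.66439, 0.0775236)  len=0.1551
  (v4,v6,v7) [+--] → (0.1722, 2.66439, 0.0775236)–(0.1722, 1.77866, 0.5889)  len=1.0227
  (v4,v7,v5) [+-+] → (0.1722, 1.77866, 0.5889)–(0.1722, 1.77866, 0.433853)  len=0.1550
  (v5,v7,v8) [+--] → (0.1722, 1.77866, 0.433853)–(0.1722, 1.77866, -0.5889)  len=1.0228
  (v5,v8,v3) [+-+] → (0.1722, 1.77866, -0.5889)–(0.1722, 1.86522, -0.53893)  len=0.0999
  (v3,v8,v6) [+--] → (0.1722, 1.86522, -0.53893)–(0.1722, 2.79867, 0)  len=1.0779
  (v18,v21,v19) [-+-] → (0.1722, -2.79867, 0)–(0.1722, -1.86522, 0.53893)  len=1.0779
  (v19,v21,v22) [-++] → (0.1722, -1.86522, 0.53893)–(0.1722, -1.77866, 0.5889)  len=0.0999
  (v19,v22,v20) [-+-] → (0.1722, -1.77866, 0.5889)–(0.1722, -1.77866, -0.433853)  len=1.0228
  (v20,v22,v23) [-++] → (0.1722, -1.77866, -0.433853)–(0.1722, -1.77866, -0.5889)  len=0.1550
  (v20,v23,v18) [-+-] → (0.1722, -1.77866, -0.5889)–(0.1722, -2.66439, -0.0775236)  len=1.0227
  (v18,v23,v21) [-++] → (0.1722, -2.66439, -0.0775236)–(0.1722, -2.79867, 0)  len=0.1551

Chained into 2 loop(s):
  loop 1: 6 segments, perimeter = 3.5334
  loop 2: 6 segments, perimeter = 3.5334
Total perimeter = 7.067

loops=2 perimeter=7.067


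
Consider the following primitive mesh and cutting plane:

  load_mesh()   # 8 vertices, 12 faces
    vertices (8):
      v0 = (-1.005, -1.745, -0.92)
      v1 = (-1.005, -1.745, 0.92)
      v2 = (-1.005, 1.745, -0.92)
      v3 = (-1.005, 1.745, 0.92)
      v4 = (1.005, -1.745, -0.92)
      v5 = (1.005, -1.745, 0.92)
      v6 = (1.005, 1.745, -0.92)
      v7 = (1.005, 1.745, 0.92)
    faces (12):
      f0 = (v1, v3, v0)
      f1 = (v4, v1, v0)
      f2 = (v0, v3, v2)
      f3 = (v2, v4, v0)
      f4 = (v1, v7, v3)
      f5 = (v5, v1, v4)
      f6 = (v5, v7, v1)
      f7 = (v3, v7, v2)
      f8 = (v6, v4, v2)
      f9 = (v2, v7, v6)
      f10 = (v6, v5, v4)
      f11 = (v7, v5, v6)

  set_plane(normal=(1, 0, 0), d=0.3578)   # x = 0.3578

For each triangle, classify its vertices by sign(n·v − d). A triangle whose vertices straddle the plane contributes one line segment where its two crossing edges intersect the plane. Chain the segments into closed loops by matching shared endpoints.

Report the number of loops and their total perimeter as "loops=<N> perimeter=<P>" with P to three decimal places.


Straddling triangles (8 of 12):
  (v4,v1,v0) [+--] → (0.3578, -1.745, -0.327538)–(0.3578, -1.745, -0.92)  len=0.5925
  (v2,v4,v0) [-+-] → (0.3578, -0.621255, -0.92)–(0.3578, -1.745, -0.92)  len=1.1237
  (v1,v7,v3) [-+-] → (0.3578, 0.621255, 0.92)–(0.3578, 1.745, 0.92)  len=1.1237
  (v5,v1,v4) [+-+] → (0.3578, -1.745, 0.92)–(0.3578, -1.745, -0.327538)  len=1.2475
  (v5,v7,v1) [++-] → (0.3578, 0.621255, 0.92)–(0.3578, -1.745, 0.92)  len=2.3663
  (v3,v7,v2) [-+-] → (0.3578, 1.745, 0.92)–(0.3578, 1.745, 0.327538)  len=0.5925
  (v6,v4,v2) [++-] → (0.3578, -0.621255, -0.92)–(0.3578, 1.745, -0.92)  len=2.3663
  (v2,v7,v6) [-++] → (0.3578, 1.745, 0.327538)–(0.3578, 1.745, -0.92)  len=1.2475

Chained into 1 loop(s):
  loop 1: 8 segments, perimeter = 10.6600
Total perimeter = 10.660

loops=1 perimeter=10.660


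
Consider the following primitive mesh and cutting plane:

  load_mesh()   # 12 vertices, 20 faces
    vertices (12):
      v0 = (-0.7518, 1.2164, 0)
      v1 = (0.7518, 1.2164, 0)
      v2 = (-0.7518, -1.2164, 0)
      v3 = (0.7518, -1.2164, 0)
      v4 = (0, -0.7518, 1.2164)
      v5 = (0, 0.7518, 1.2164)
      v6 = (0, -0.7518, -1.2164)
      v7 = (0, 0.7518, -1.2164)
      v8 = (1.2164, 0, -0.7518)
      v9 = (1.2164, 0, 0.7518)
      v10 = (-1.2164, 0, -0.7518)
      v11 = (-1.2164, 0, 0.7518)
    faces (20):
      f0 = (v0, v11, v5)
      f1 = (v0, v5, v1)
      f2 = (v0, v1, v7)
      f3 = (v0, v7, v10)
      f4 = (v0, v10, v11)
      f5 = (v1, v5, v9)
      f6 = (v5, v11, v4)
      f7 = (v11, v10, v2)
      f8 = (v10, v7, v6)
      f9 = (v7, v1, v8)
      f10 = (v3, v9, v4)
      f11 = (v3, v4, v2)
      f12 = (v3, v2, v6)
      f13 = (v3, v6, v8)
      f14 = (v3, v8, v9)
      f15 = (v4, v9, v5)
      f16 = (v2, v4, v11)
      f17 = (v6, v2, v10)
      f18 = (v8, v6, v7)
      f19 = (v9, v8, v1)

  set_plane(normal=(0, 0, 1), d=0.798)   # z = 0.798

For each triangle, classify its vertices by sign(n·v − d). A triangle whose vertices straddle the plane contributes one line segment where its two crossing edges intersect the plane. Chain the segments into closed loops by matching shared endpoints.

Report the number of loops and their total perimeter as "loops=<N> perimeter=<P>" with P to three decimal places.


loops=1 perimeter=6.067

Straddling triangles (8 of 20):
  (v0,v11,v5) [--+] → (-1.09544, 0.0747593, 0.798)–(-0.258593, 0.911607, 0.798)  len=1.1835
  (v0,v5,v1) [-+-] → (-0.258593, 0.911607, 0.798)–(0.258593, 0.911607, 0.798)  len=0.5172
  (v1,v5,v9) [-+-] → (0.258593, 0.911607, 0.798)–(1.09544, 0.0747593, 0.798)  len=1.1835
  (v5,v11,v4) [+-+] → (-1.09544, 0.0747593, 0.798)–(-1.09544, -0.0747593, 0.798)  len=0.1495
  (v3,v9,v4) [--+] → (1.09544, -0.0747593, 0.798)–(0.258593, -0.911607, 0.798)  len=1.1835
  (v3,v4,v2) [-+-] → (0.258593, -0.911607, 0.798)–(-0.258593, -0.911607, 0.798)  len=0.5172
  (v4,v9,v5) [+-+] → (1.09544, -0.0747593, 0.798)–(1.09544, 0.0747593, 0.798)  len=0.1495
  (v2,v4,v11) [-+-] → (-0.258593, -0.911607, 0.798)–(-1.09544, -0.0747593, 0.798)  len=1.1835

Chained into 1 loop(s):
  loop 1: 8 segments, perimeter = 6.0673
Total perimeter = 6.067


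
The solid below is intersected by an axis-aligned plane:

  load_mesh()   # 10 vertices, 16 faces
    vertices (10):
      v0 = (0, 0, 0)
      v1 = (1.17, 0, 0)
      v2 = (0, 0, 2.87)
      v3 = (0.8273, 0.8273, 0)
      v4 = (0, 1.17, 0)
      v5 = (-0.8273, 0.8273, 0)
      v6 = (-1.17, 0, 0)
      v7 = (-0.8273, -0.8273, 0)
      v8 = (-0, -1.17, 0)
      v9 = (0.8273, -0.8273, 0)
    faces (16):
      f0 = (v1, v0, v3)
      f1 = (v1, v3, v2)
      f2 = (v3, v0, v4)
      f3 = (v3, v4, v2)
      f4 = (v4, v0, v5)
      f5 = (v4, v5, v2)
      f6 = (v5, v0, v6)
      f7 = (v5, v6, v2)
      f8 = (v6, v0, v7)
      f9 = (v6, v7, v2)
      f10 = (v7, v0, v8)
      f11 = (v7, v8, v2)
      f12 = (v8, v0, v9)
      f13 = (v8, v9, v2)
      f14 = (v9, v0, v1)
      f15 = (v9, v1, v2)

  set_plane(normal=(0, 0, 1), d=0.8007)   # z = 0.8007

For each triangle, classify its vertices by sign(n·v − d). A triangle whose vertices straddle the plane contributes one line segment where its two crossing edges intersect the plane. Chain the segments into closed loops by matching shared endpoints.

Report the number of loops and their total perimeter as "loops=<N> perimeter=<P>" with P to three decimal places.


Straddling triangles (8 of 16):
  (v1,v3,v2) [--+] → (0.596492, 0.596492, 0.8007)–(0.843582, 0, 0.8007)  len=0.6456
  (v3,v4,v2) [--+] → (0, 0.843582, 0.8007)–(0.596492, 0.596492, 0.8007)  len=0.6456
  (v4,v5,v2) [--+] → (-0.596492, 0.596492, 0.8007)–(0, 0.843582, 0.8007)  len=0.6456
  (v5,v6,v2) [--+] → (-0.843582, 0, 0.8007)–(-0.596492, 0.596492, 0.8007)  len=0.6456
  (v6,v7,v2) [--+] → (-0.596492, -0.596492, 0.8007)–(-0.843582, 0, 0.8007)  len=0.6456
  (v7,v8,v2) [--+] → (0, -0.843582, 0.8007)–(-0.596492, -0.596492, 0.8007)  len=0.6456
  (v8,v9,v2) [--+] → (0.596492, -0.596492, 0.8007)–(0, -0.843582, 0.8007)  len=0.6456
  (v9,v1,v2) [--+] → (0.843582, 0, 0.8007)–(0.596492, -0.596492, 0.8007)  len=0.6456

Chained into 1 loop(s):
  loop 1: 8 segments, perimeter = 5.1652
Total perimeter = 5.165

loops=1 perimeter=5.165
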